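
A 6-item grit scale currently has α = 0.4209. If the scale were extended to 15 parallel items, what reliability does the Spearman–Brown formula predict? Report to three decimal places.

predicted reliability = 0.645

Length factor m = 15/6 = 2.5000
α' = m·α / (1 + (m−1)·α)
   = 15/6 × 0.4209 / (1 + (15/6 − 1) × 0.4209)
   = 1.0522 / 1.6313 = 0.645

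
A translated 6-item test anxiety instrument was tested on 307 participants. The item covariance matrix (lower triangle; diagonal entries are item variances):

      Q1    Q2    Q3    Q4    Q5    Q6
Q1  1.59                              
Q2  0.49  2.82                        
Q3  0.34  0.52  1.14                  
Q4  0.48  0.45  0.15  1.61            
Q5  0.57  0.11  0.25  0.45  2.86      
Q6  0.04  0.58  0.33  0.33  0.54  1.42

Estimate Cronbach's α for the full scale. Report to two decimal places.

ΣVar(i) = 1.59 + 2.82 + 1.14 + 1.61 + 2.86 + 1.42 = 11.44
Σ_{i<j} σ_ij = 5.63
Var(T) = 11.44 + 2 × 5.63 = 22.70
α = (k/(k−1))·(1 − ΣVar(i)/Var(T)) = (6/5)·(1 − 11.44/22.70) = 0.60

Cronbach's α = 0.60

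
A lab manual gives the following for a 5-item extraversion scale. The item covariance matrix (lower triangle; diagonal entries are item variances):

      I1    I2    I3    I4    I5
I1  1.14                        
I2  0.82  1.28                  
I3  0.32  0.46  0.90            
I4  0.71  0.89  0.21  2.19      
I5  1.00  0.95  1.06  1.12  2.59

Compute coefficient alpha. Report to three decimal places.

Σσᵢ² = 1.14 + 1.28 + 0.90 + 2.19 + 2.59 = 8.10
Σ_{i<j} σ_ij = 7.54
total variance = 8.10 + 2 × 7.54 = 23.18
α = (k/(k−1))·(1 − Σσᵢ²/total variance) = (5/4)·(1 − 8.10/23.18) = 0.813

α = 0.813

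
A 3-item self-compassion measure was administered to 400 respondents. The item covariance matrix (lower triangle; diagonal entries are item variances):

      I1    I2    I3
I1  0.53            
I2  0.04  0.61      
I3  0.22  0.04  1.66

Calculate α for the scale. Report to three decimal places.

ΣVar(i) = 0.53 + 0.61 + 1.66 = 2.80
Σ_{i<j} σ_ij = 0.30
σ²_T = 2.80 + 2 × 0.30 = 3.40
α = (k/(k−1))·(1 − ΣVar(i)/σ²_T) = (3/2)·(1 − 2.80/3.40) = 0.265

α = 0.265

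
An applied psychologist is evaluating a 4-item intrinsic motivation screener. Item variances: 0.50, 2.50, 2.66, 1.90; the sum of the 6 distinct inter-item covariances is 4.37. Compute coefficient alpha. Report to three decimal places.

Σσᵢ² = 0.50 + 2.50 + 2.66 + 1.90 = 7.56
Sum of distinct covariances = 4.37
Var(T) = Σσᵢ² + 2·Σcov = 7.56 + 2 × 4.37 = 16.30
α = (4/3)·(1 − 7.56/16.30) = 0.715

coefficient alpha = 0.715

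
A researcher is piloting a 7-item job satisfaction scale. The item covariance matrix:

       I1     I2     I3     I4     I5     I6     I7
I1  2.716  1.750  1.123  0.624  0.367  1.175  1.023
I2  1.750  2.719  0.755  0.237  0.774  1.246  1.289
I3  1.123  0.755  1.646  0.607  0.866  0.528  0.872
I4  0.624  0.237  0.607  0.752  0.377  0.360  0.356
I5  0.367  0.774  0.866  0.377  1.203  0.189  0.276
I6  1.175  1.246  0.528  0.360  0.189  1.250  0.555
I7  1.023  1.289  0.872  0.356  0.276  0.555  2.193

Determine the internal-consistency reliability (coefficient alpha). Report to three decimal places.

α = 0.829

sum of item variances = 2.716 + 2.719 + 1.646 + 0.752 + 1.203 + 1.250 + 2.193 = 12.479
Sum of off-diagonal covariances = 15.349
total variance = 12.479 + 2 × 15.349 = 43.177
α = (k/(k−1))·(1 − sum of item variances/total variance) = (7/6)·(1 − 12.479/43.177) = 0.829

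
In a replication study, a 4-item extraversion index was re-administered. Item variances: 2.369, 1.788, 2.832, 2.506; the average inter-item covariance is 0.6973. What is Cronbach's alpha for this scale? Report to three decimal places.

ΣVar(i) = 2.369 + 1.788 + 2.832 + 2.506 = 9.495
Sum of the 6 distinct covariances = 6 × 0.6973 = 4.1838
Var(T) = ΣVar(i) + 2·Σcov = 9.495 + 2 × 4.1838 = 17.8626
α = (4/3)·(1 − 9.495/17.8626) = 0.625

α = 0.625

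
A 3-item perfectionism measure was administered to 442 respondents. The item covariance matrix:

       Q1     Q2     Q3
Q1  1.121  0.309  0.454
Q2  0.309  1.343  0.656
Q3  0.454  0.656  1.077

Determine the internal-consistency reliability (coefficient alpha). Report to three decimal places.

coefficient alpha = 0.667

Σσ²ᵢ = 1.121 + 1.343 + 1.077 = 3.541
Sum of off-diagonal covariances = 1.419
total variance = 3.541 + 2 × 1.419 = 6.379
α = (k/(k−1))·(1 − Σσ²ᵢ/total variance) = (3/2)·(1 − 3.541/6.379) = 0.667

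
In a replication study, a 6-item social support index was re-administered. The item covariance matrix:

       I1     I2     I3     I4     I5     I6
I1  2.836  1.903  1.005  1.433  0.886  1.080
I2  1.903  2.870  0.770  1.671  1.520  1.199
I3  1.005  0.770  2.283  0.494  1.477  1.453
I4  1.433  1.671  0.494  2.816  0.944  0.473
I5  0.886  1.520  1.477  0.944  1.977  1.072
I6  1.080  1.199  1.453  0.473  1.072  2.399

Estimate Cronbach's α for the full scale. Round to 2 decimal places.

Σσᵢ² = 2.836 + 2.870 + 2.283 + 2.816 + 1.977 + 2.399 = 15.181
Σ_{i<j} σ_ij = 17.380
total variance = 15.181 + 2 × 17.380 = 49.941
α = (k/(k−1))·(1 − Σσᵢ²/total variance) = (6/5)·(1 − 15.181/49.941) = 0.84

Cronbach's α = 0.84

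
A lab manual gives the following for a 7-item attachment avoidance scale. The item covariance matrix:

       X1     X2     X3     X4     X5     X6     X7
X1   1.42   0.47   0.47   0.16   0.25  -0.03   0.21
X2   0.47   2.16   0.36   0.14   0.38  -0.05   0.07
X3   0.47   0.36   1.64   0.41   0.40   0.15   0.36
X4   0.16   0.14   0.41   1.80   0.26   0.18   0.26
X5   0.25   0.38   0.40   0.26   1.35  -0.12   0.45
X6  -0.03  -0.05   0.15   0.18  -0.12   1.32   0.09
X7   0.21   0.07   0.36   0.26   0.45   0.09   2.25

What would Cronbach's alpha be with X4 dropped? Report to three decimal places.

Remaining items: X1, X2, X3, X5, X6, X7 (k = 6).
Σσ²ᵢ = 1.42 + 2.16 + 1.64 + 1.35 + 1.32 + 2.25 = 10.14
σ²_T = 10.14 + 2 × 3.46 = 17.06
α (item deleted) = (6/5)·(1 − 10.14/17.06) = 0.487

α = 0.487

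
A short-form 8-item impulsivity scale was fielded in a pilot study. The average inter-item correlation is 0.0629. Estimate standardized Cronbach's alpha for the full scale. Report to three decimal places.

Standardized α = k·r̄ / (1 + (k−1)·r̄) = 8 × 0.0629 / (1 + 7 × 0.0629)
  = 0.5032 / 1.4403 = 0.349

α = 0.349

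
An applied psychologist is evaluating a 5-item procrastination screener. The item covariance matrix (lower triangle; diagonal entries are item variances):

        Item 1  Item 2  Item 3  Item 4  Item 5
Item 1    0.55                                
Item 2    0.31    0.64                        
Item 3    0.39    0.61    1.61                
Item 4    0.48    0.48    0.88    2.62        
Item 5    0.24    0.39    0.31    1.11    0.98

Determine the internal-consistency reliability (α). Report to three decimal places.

sum of item variances = 0.55 + 0.64 + 1.61 + 2.62 + 0.98 = 6.40
Sum of off-diagonal covariances = 5.20
σ²_total = 6.40 + 2 × 5.20 = 16.80
α = (k/(k−1))·(1 − sum of item variances/σ²_total) = (5/4)·(1 − 6.40/16.80) = 0.774

α = 0.774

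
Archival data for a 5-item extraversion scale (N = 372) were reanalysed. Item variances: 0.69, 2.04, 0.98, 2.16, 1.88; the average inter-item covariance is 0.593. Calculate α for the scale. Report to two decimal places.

α = 0.76

Σσᵢ² = 0.69 + 2.04 + 0.98 + 2.16 + 1.88 = 7.75
Sum of the 10 distinct covariances = 10 × 0.593 = 5.930
σ²_total = Σσᵢ² + 2·Σcov = 7.75 + 2 × 5.930 = 19.610
α = (5/4)·(1 − 7.75/19.610) = 0.76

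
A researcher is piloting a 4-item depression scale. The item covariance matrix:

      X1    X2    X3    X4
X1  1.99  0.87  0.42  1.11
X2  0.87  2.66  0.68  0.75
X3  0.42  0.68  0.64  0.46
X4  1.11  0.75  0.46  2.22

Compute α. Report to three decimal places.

sum of item variances = 1.99 + 2.66 + 0.64 + 2.22 = 7.51
Sum of off-diagonal covariances = 4.29
σ²_T = 7.51 + 2 × 4.29 = 16.09
α = (k/(k−1))·(1 − sum of item variances/σ²_T) = (4/3)·(1 − 7.51/16.09) = 0.711

α = 0.711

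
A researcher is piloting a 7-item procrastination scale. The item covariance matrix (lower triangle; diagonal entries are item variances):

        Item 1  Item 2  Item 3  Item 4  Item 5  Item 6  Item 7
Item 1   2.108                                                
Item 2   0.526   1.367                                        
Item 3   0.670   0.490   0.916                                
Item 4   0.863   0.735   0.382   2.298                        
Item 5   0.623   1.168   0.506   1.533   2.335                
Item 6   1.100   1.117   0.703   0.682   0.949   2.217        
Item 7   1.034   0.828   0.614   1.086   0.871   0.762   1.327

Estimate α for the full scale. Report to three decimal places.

α = 0.855

sum of item variances = 2.108 + 1.367 + 0.916 + 2.298 + 2.335 + 2.217 + 1.327 = 12.568
Sum of off-diagonal covariances = 17.242
σ²_total = 12.568 + 2 × 17.242 = 47.052
α = (k/(k−1))·(1 − sum of item variances/σ²_total) = (7/6)·(1 − 12.568/47.052) = 0.855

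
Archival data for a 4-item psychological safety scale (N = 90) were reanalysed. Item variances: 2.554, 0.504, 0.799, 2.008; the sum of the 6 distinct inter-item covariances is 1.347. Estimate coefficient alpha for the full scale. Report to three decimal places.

ΣVar(i) = 2.554 + 0.504 + 0.799 + 2.008 = 5.865
Sum of distinct covariances = 1.347
σ²_T = ΣVar(i) + 2·Σcov = 5.865 + 2 × 1.347 = 8.559
α = (4/3)·(1 − 5.865/8.559) = 0.420

coefficient alpha = 0.420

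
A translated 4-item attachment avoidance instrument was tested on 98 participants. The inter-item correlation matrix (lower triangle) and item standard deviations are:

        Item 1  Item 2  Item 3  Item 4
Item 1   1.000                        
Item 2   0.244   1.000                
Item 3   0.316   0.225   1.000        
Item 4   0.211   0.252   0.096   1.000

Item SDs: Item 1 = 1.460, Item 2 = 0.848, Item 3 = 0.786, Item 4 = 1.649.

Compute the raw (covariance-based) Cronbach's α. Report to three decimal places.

Σσ²ᵢ = 1.460² + 0.848² + 0.786² + 1.649² = 6.1877
Covariances σ_ij = r_ij · s_i · s_j:
  σ(Item 1,Item 2) = 0.244 × 1.460 × 0.848 = 0.3021
  σ(Item 1,Item 3) = 0.316 × 1.460 × 0.786 = 0.3626
  σ(Item 1,Item 4) = 0.211 × 1.460 × 1.649 = 0.5080
  σ(Item 2,Item 3) = 0.225 × 0.848 × 0.786 = 0.1500
  σ(Item 2,Item 4) = 0.252 × 0.848 × 1.649 = 0.3524
  σ(Item 3,Item 4) = 0.096 × 0.786 × 1.649 = 0.1244
σ²_T = Σσ²ᵢ + 2·Σσ_ij = 6.1877 + 2 × 1.7995 = 9.7867
α = (4/3)·(1 − 6.1877/9.7867) = 0.490

Cronbach's α = 0.490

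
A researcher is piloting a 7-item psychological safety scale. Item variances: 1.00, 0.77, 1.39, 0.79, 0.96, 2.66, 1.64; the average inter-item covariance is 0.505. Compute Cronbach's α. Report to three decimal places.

α = 0.813

sum of item variances = 1.00 + 0.77 + 1.39 + 0.79 + 0.96 + 2.66 + 1.64 = 9.21
Sum of the 21 distinct covariances = 21 × 0.505 = 10.605
total variance = sum of item variances + 2·Σcov = 9.21 + 2 × 10.605 = 30.420
α = (7/6)·(1 − 9.21/30.420) = 0.813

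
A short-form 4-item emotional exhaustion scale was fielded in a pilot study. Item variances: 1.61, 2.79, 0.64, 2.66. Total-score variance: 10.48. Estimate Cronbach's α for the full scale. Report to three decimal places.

Σσᵢ² = 1.61 + 2.79 + 0.64 + 2.66 = 7.70
α = (k/(k−1))·(1 − Σσᵢ²/total variance) = (4/3)·(1 − 7.70/10.48) = 0.354

α = 0.354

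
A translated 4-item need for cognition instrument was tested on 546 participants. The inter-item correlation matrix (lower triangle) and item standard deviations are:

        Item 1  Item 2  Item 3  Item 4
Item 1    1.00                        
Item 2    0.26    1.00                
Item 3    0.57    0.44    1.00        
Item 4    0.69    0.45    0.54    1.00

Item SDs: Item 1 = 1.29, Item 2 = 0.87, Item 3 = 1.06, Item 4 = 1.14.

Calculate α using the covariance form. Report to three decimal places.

α = 0.796

Σσ²ᵢ = 1.29² + 0.87² + 1.06² + 1.14² = 4.8442
Covariances σ_ij = r_ij · s_i · s_j:
  σ(Item 1,Item 2) = 0.26 × 1.29 × 0.87 = 0.2918
  σ(Item 1,Item 3) = 0.57 × 1.29 × 1.06 = 0.7794
  σ(Item 1,Item 4) = 0.69 × 1.29 × 1.14 = 1.0147
  σ(Item 2,Item 3) = 0.44 × 0.87 × 1.06 = 0.4058
  σ(Item 2,Item 4) = 0.45 × 0.87 × 1.14 = 0.4463
  σ(Item 3,Item 4) = 0.54 × 1.06 × 1.14 = 0.6525
σ²_T = Σσ²ᵢ + 2·Σσ_ij = 4.8442 + 2 × 3.5905 = 12.0252
α = (4/3)·(1 − 4.8442/12.0252) = 0.796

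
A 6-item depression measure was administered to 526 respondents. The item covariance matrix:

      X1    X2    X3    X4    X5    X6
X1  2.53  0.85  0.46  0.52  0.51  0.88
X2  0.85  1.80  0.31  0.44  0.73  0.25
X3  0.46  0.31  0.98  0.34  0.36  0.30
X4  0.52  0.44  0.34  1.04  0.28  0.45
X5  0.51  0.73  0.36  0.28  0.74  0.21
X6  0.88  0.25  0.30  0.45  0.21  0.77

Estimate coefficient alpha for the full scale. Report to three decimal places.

coefficient alpha = 0.764

Σσᵢ² = 2.53 + 1.80 + 0.98 + 1.04 + 0.74 + 0.77 = 7.86
Σ_{i<j} σ_ij = 6.89
σ²_T = 7.86 + 2 × 6.89 = 21.64
α = (k/(k−1))·(1 − Σσᵢ²/σ²_T) = (6/5)·(1 − 7.86/21.64) = 0.764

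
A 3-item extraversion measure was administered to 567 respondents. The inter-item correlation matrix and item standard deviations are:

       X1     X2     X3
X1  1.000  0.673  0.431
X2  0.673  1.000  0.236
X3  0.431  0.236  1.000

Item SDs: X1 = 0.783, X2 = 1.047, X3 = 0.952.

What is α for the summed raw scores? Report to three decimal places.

α = 0.688

Σσ²ᵢ = 0.783² + 1.047² + 0.952² = 2.6156
Covariances σ_ij = r_ij · s_i · s_j:
  σ(X1,X2) = 0.673 × 0.783 × 1.047 = 0.5517
  σ(X1,X3) = 0.431 × 0.783 × 0.952 = 0.3213
  σ(X2,X3) = 0.236 × 1.047 × 0.952 = 0.2352
σ²_T = Σσ²ᵢ + 2·Σσ_ij = 2.6156 + 2 × 1.1082 = 4.8320
α = (3/2)·(1 − 2.6156/4.8320) = 0.688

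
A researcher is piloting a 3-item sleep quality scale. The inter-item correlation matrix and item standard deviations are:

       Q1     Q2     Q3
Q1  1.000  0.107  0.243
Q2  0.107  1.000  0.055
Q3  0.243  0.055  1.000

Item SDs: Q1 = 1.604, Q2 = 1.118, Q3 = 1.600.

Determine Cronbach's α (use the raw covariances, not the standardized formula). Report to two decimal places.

Σσ²ᵢ = 1.604² + 1.118² + 1.600² = 6.3827
Covariances σ_ij = r_ij · s_i · s_j:
  σ(Q1,Q2) = 0.107 × 1.604 × 1.118 = 0.1919
  σ(Q1,Q3) = 0.243 × 1.604 × 1.600 = 0.6236
  σ(Q2,Q3) = 0.055 × 1.118 × 1.600 = 0.0984
σ²_T = Σσ²ᵢ + 2·Σσ_ij = 6.3827 + 2 × 0.9139 = 8.2105
α = (3/2)·(1 − 6.3827/8.2105) = 0.33

Cronbach's α = 0.33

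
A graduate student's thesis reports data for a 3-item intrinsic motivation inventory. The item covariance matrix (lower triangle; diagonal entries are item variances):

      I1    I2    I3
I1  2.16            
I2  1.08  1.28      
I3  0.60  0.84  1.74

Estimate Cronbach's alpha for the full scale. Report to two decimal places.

Cronbach's alpha = 0.74

Σσᵢ² = 2.16 + 1.28 + 1.74 = 5.18
Sum of the distinct covariances = 2.52
Var(T) = 5.18 + 2 × 2.52 = 10.22
α = (k/(k−1))·(1 − Σσᵢ²/Var(T)) = (3/2)·(1 − 5.18/10.22) = 0.74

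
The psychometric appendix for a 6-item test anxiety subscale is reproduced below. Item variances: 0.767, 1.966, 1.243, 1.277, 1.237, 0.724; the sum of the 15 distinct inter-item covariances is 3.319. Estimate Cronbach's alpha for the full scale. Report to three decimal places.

ΣVar(i) = 0.767 + 1.966 + 1.243 + 1.277 + 1.237 + 0.724 = 7.214
Sum of distinct covariances = 3.319
total variance = ΣVar(i) + 2·Σcov = 7.214 + 2 × 3.319 = 13.852
α = (6/5)·(1 − 7.214/13.852) = 0.575

Cronbach's alpha = 0.575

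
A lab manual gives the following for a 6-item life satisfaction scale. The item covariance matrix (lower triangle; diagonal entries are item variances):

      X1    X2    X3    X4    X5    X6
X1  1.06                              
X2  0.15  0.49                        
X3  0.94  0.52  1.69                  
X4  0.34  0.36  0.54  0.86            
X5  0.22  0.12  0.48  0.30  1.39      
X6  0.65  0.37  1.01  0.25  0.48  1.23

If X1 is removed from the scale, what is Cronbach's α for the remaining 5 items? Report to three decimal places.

Remaining items: X2, X3, X4, X5, X6 (k = 5).
Σσᵢ² = 0.49 + 1.69 + 0.86 + 1.39 + 1.23 = 5.66
σ²_T = 5.66 + 2 × 4.43 = 14.52
α (item deleted) = (5/4)·(1 − 5.66/14.52) = 0.763

Cronbach's α = 0.763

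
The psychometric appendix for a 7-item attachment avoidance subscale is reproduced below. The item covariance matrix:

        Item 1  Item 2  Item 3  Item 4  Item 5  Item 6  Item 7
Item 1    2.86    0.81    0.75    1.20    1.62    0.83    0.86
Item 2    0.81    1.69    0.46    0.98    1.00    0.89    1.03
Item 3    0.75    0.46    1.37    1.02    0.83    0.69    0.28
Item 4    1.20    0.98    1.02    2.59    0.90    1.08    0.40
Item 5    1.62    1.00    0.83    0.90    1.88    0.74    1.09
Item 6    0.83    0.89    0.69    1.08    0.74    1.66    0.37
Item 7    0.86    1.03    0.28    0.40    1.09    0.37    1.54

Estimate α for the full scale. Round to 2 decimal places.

α = 0.84

Σσ²ᵢ = 2.86 + 1.69 + 1.37 + 2.59 + 1.88 + 1.66 + 1.54 = 13.59
Σ_{i<j} σ_ij = 17.83
σ²_total = 13.59 + 2 × 17.83 = 49.25
α = (k/(k−1))·(1 − Σσ²ᵢ/σ²_total) = (7/6)·(1 − 13.59/49.25) = 0.84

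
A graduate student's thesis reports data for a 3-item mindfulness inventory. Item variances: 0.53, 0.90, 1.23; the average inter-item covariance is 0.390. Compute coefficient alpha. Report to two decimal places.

Σσ²ᵢ = 0.53 + 0.90 + 1.23 = 2.66
Sum of the 3 distinct covariances = 3 × 0.390 = 1.170
Var(T) = Σσ²ᵢ + 2·Σcov = 2.66 + 2 × 1.170 = 5.000
α = (3/2)·(1 − 2.66/5.000) = 0.70

α = 0.70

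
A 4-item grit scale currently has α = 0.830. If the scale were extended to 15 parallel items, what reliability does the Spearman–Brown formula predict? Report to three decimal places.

Length factor m = 15/4 = 3.7500
α' = m·α / (1 + (m−1)·α)
   = 15/4 × 0.830 / (1 + (15/4 − 1) × 0.830)
   = 3.1125 / 3.2825 = 0.948

predicted reliability = 0.948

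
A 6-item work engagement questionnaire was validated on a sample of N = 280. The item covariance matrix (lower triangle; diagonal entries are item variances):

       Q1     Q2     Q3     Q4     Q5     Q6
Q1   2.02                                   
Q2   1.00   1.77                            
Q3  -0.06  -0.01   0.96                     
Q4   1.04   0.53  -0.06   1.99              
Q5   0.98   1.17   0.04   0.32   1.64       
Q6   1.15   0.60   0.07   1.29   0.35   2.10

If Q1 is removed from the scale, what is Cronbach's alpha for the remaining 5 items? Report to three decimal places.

Remaining items: Q2, Q3, Q4, Q5, Q6 (k = 5).
ΣVar(i) = 1.77 + 0.96 + 1.99 + 1.64 + 2.10 = 8.46
σ²_total = 8.46 + 2 × 4.30 = 17.06
α (item deleted) = (5/4)·(1 − 8.46/17.06) = 0.630

Cronbach's alpha = 0.630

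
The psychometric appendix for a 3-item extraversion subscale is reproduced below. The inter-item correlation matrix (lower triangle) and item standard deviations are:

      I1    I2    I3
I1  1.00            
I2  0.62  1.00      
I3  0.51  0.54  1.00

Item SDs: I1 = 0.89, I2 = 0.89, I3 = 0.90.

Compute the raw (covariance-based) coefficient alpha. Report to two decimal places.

Σσ²ᵢ = 0.89² + 0.89² + 0.90² = 2.3942
Covariances σ_ij = r_ij · s_i · s_j:
  σ(I1,I2) = 0.62 × 0.89 × 0.89 = 0.4911
  σ(I1,I3) = 0.51 × 0.89 × 0.90 = 0.4085
  σ(I2,I3) = 0.54 × 0.89 × 0.90 = 0.4325
σ²_T = Σσ²ᵢ + 2·Σσ_ij = 2.3942 + 2 × 1.3321 = 5.0584
α = (3/2)·(1 − 2.3942/5.0584) = 0.79

α = 0.79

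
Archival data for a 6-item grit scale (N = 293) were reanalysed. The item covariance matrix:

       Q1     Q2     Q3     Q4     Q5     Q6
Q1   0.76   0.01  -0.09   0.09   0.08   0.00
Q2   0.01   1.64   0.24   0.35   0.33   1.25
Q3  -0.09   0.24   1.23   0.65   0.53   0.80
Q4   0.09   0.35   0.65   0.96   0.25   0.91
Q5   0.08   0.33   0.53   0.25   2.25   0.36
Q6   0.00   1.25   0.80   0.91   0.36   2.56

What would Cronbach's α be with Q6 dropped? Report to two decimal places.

α = 0.52

Remaining items: Q1, Q2, Q3, Q4, Q5 (k = 5).
Σσᵢ² = 0.76 + 1.64 + 1.23 + 0.96 + 2.25 = 6.84
total variance = 6.84 + 2 × 2.44 = 11.72
α (item deleted) = (5/4)·(1 − 6.84/11.72) = 0.52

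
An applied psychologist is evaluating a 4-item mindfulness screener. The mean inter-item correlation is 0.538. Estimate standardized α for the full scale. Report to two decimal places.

α = 0.82

Standardized α = k·r̄ / (1 + (k−1)·r̄) = 4 × 0.538 / (1 + 3 × 0.538)
  = 2.1520 / 2.6140 = 0.82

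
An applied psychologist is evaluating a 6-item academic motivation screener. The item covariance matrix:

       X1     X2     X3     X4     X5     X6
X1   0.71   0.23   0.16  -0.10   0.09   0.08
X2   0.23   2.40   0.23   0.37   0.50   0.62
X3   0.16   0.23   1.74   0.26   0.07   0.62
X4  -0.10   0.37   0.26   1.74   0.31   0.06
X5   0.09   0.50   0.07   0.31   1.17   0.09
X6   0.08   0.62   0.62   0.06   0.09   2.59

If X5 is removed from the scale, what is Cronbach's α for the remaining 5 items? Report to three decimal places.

Remaining items: X1, X2, X3, X4, X6 (k = 5).
Σσ²ᵢ = 0.71 + 2.40 + 1.74 + 1.74 + 2.59 = 9.18
σ²_total = 9.18 + 2 × 2.53 = 14.24
α (item deleted) = (5/4)·(1 − 9.18/14.24) = 0.444

α = 0.444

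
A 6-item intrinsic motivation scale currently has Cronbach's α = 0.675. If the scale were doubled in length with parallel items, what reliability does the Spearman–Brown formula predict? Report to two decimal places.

predicted reliability = 0.81

Length factor m = 2
α' = m·α / (1 + (m−1)·α)
   = 2 × 0.675 / (1 + (2 − 1) × 0.675)
   = 1.3500 / 1.6750 = 0.81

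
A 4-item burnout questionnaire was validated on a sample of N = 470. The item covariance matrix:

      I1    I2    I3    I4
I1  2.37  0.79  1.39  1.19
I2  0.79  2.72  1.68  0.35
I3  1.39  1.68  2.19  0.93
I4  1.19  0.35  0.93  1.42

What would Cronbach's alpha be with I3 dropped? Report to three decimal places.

Remaining items: I1, I2, I4 (k = 3).
Σσ²ᵢ = 2.37 + 2.72 + 1.42 = 6.51
Var(T) = 6.51 + 2 × 2.33 = 11.17
α (item deleted) = (3/2)·(1 − 6.51/11.17) = 0.626

α = 0.626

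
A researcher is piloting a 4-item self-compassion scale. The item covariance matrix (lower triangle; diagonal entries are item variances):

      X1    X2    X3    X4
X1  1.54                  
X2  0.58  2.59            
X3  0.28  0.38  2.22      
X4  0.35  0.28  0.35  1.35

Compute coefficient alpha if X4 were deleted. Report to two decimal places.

coefficient alpha = 0.42

Remaining items: X1, X2, X3 (k = 3).
Σσᵢ² = 1.54 + 2.59 + 2.22 = 6.35
σ²_T = 6.35 + 2 × 1.24 = 8.83
α (item deleted) = (3/2)·(1 − 6.35/8.83) = 0.42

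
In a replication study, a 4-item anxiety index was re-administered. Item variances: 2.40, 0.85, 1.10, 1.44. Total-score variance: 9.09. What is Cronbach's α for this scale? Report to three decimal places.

α = 0.484

Σσᵢ² = 2.40 + 0.85 + 1.10 + 1.44 = 5.79
α = (k/(k−1))·(1 − Σσᵢ²/σ²_total) = (4/3)·(1 − 5.79/9.09) = 0.484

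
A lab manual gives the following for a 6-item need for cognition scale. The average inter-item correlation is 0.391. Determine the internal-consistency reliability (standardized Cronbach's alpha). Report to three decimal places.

α = 0.794

Standardized α = k·r̄ / (1 + (k−1)·r̄) = 6 × 0.391 / (1 + 5 × 0.391)
  = 2.3460 / 2.9550 = 0.794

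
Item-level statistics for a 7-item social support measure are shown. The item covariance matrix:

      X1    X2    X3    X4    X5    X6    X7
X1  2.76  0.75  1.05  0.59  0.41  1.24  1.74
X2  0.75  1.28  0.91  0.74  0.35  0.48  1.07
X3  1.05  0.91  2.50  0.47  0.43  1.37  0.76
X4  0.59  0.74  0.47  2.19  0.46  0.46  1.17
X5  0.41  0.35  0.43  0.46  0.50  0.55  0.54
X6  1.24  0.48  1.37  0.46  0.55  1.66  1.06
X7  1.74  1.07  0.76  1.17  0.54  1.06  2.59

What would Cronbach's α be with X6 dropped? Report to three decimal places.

α = 0.791

Remaining items: X1, X2, X3, X4, X5, X7 (k = 6).
Σσ²ᵢ = 2.76 + 1.28 + 2.50 + 2.19 + 0.50 + 2.59 = 11.82
σ²_total = 11.82 + 2 × 11.44 = 34.70
α (item deleted) = (6/5)·(1 − 11.82/34.70) = 0.791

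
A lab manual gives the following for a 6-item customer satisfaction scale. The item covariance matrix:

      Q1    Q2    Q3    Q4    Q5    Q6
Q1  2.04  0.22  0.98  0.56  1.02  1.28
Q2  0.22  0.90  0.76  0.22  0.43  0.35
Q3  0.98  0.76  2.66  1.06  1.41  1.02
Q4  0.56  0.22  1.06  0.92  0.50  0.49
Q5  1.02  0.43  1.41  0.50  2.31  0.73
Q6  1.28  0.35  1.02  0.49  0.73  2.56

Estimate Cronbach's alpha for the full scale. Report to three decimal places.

α = 0.791

sum of item variances = 2.04 + 0.90 + 2.66 + 0.92 + 2.31 + 2.56 = 11.39
Sum of the distinct covariances = 11.03
total variance = 11.39 + 2 × 11.03 = 33.45
α = (k/(k−1))·(1 − sum of item variances/total variance) = (6/5)·(1 − 11.39/33.45) = 0.791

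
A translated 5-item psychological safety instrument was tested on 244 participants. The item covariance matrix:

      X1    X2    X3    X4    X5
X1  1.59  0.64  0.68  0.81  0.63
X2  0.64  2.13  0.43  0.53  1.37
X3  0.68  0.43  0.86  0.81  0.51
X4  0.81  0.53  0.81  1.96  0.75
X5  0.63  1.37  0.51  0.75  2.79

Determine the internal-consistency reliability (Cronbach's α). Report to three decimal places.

ΣVar(i) = 1.59 + 2.13 + 0.86 + 1.96 + 2.79 = 9.33
Σ_{i<j} σ_ij = 7.16
total variance = 9.33 + 2 × 7.16 = 23.65
α = (k/(k−1))·(1 − ΣVar(i)/total variance) = (5/4)·(1 − 9.33/23.65) = 0.757

Cronbach's α = 0.757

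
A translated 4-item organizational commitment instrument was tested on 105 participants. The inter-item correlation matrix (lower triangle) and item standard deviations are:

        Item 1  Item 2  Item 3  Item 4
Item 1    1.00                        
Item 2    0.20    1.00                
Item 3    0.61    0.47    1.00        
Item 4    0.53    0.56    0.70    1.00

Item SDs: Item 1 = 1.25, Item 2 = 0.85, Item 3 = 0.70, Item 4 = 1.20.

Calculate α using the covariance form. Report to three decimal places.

α = 0.781

Σσ²ᵢ = 1.25² + 0.85² + 0.70² + 1.20² = 4.2150
Covariances σ_ij = r_ij · s_i · s_j:
  σ(Item 1,Item 2) = 0.20 × 1.25 × 0.85 = 0.2125
  σ(Item 1,Item 3) = 0.61 × 1.25 × 0.70 = 0.5337
  σ(Item 1,Item 4) = 0.53 × 1.25 × 1.20 = 0.7950
  σ(Item 2,Item 3) = 0.47 × 0.85 × 0.70 = 0.2796
  σ(Item 2,Item 4) = 0.56 × 0.85 × 1.20 = 0.5712
  σ(Item 3,Item 4) = 0.70 × 0.70 × 1.20 = 0.5880
σ²_T = Σσ²ᵢ + 2·Σσ_ij = 4.2150 + 2 × 2.9800 = 10.1750
α = (4/3)·(1 − 4.2150/10.1750) = 0.781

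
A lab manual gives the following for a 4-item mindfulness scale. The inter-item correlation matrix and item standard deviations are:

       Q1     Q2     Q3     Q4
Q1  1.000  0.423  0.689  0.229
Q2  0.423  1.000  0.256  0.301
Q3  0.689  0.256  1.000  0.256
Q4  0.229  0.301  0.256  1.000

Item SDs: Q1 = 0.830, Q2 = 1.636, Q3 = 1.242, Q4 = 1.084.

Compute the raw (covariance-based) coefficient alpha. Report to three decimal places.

coefficient alpha = 0.650

Σσ²ᵢ = 0.830² + 1.636² + 1.242² + 1.084² = 6.0830
Covariances σ_ij = r_ij · s_i · s_j:
  σ(Q1,Q2) = 0.423 × 0.830 × 1.636 = 0.5744
  σ(Q1,Q3) = 0.689 × 0.830 × 1.242 = 0.7103
  σ(Q1,Q4) = 0.229 × 0.830 × 1.084 = 0.2060
  σ(Q2,Q3) = 0.256 × 1.636 × 1.242 = 0.5202
  σ(Q2,Q4) = 0.301 × 1.636 × 1.084 = 0.5338
  σ(Q3,Q4) = 0.256 × 1.242 × 1.084 = 0.3447
σ²_T = Σσ²ᵢ + 2·Σσ_ij = 6.0830 + 2 × 2.8894 = 11.8618
α = (4/3)·(1 − 6.0830/11.8618) = 0.650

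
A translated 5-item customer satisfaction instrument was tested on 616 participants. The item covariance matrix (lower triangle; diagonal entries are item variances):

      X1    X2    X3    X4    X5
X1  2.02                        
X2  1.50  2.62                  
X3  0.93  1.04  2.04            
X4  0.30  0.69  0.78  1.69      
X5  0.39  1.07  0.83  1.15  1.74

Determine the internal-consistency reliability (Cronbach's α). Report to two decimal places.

Cronbach's α = 0.79

sum of item variances = 2.02 + 2.62 + 2.04 + 1.69 + 1.74 = 10.11
Σ_{i<j} σ_ij = 8.68
Var(T) = 10.11 + 2 × 8.68 = 27.47
α = (k/(k−1))·(1 − sum of item variances/Var(T)) = (5/4)·(1 − 10.11/27.47) = 0.79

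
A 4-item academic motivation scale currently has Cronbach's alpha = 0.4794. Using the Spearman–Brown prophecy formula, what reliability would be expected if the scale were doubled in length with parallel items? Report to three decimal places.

Length factor m = 2
α' = m·α / (1 + (m−1)·α)
   = 2 × 0.4794 / (1 + (2 − 1) × 0.4794)
   = 0.9588 / 1.4794 = 0.648

predicted reliability = 0.648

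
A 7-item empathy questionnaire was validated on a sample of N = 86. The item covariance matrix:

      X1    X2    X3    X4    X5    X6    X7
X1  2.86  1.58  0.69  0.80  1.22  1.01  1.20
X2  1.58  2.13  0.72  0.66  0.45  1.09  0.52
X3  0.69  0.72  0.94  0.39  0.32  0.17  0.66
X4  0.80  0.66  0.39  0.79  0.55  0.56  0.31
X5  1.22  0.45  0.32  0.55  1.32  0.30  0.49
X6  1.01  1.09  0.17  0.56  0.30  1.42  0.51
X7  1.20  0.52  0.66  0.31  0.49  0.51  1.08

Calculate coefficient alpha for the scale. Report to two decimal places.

ΣVar(i) = 2.86 + 2.13 + 0.94 + 0.79 + 1.32 + 1.42 + 1.08 = 10.54
Sum of off-diagonal covariances = 14.20
total variance = 10.54 + 2 × 14.20 = 38.94
α = (k/(k−1))·(1 − ΣVar(i)/total variance) = (7/6)·(1 − 10.54/38.94) = 0.85

coefficient alpha = 0.85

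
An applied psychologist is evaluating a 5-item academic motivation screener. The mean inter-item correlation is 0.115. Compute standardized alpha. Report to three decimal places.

Standardized α = k·r̄ / (1 + (k−1)·r̄) = 5 × 0.115 / (1 + 4 × 0.115)
  = 0.5750 / 1.4600 = 0.394

standardized alpha = 0.394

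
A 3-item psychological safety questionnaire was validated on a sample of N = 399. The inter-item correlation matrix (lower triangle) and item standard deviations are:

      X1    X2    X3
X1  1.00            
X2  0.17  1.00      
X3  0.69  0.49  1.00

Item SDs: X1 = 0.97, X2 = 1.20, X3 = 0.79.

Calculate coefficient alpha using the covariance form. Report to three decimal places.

coefficient alpha = 0.663

Σσ²ᵢ = 0.97² + 1.20² + 0.79² = 3.0050
Covariances σ_ij = r_ij · s_i · s_j:
  σ(X1,X2) = 0.17 × 0.97 × 1.20 = 0.1979
  σ(X1,X3) = 0.69 × 0.97 × 0.79 = 0.5287
  σ(X2,X3) = 0.49 × 1.20 × 0.79 = 0.4645
σ²_T = Σσ²ᵢ + 2·Σσ_ij = 3.0050 + 2 × 1.1911 = 5.3872
α = (3/2)·(1 − 3.0050/5.3872) = 0.663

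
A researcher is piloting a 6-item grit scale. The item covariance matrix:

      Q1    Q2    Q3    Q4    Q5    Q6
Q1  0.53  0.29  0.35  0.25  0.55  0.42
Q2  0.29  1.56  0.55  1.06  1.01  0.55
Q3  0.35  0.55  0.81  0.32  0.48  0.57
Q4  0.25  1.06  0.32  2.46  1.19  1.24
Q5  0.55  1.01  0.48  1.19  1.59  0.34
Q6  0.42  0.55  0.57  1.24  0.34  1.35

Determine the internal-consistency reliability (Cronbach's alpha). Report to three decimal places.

Σσᵢ² = 0.53 + 1.56 + 0.81 + 2.46 + 1.59 + 1.35 = 8.30
Σ_{i<j} σ_ij = 9.17
σ²_T = 8.30 + 2 × 9.17 = 26.64
α = (k/(k−1))·(1 − Σσᵢ²/σ²_T) = (6/5)·(1 − 8.30/26.64) = 0.826

Cronbach's alpha = 0.826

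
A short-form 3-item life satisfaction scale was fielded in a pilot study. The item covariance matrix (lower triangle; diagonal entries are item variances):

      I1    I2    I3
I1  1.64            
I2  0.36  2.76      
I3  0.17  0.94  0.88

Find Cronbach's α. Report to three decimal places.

ΣVar(i) = 1.64 + 2.76 + 0.88 = 5.28
Σ_{i<j} σ_ij = 1.47
Var(T) = 5.28 + 2 × 1.47 = 8.22
α = (k/(k−1))·(1 − ΣVar(i)/Var(T)) = (3/2)·(1 − 5.28/8.22) = 0.536

α = 0.536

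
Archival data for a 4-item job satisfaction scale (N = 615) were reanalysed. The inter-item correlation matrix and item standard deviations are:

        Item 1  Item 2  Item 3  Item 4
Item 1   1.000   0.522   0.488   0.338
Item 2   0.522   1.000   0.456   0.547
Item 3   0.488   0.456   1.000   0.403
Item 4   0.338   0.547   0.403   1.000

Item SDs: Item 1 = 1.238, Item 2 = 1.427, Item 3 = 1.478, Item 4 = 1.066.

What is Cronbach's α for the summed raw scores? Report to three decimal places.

Cronbach's α = 0.769

Σσ²ᵢ = 1.238² + 1.427² + 1.478² + 1.066² = 6.8898
Covariances σ_ij = r_ij · s_i · s_j:
  σ(Item 1,Item 2) = 0.522 × 1.238 × 1.427 = 0.9222
  σ(Item 1,Item 3) = 0.488 × 1.238 × 1.478 = 0.8929
  σ(Item 1,Item 4) = 0.338 × 1.238 × 1.066 = 0.4461
  σ(Item 2,Item 3) = 0.456 × 1.427 × 1.478 = 0.9618
  σ(Item 2,Item 4) = 0.547 × 1.427 × 1.066 = 0.8321
  σ(Item 3,Item 4) = 0.403 × 1.478 × 1.066 = 0.6349
σ²_T = Σσ²ᵢ + 2·Σσ_ij = 6.8898 + 2 × 4.6900 = 16.2698
α = (4/3)·(1 − 6.8898/16.2698) = 0.769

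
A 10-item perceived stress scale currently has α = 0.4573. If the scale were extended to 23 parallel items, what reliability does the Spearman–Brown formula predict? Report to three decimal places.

Length factor m = 23/10 = 2.3000
α' = m·α / (1 + (m−1)·α)
   = 23/10 × 0.4573 / (1 + (23/10 − 1) × 0.4573)
   = 1.0518 / 1.5945 = 0.660

predicted reliability = 0.660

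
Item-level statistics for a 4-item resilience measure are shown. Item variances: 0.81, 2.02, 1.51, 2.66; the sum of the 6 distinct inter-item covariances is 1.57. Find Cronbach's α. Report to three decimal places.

Σσ²ᵢ = 0.81 + 2.02 + 1.51 + 2.66 = 7.00
Sum of distinct covariances = 1.57
σ²_T = Σσ²ᵢ + 2·Σcov = 7.00 + 2 × 1.57 = 10.14
α = (4/3)·(1 − 7.00/10.14) = 0.413

Cronbach's α = 0.413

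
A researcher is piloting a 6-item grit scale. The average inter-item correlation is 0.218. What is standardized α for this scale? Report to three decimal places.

Standardized α = k·r̄ / (1 + (k−1)·r̄) = 6 × 0.218 / (1 + 5 × 0.218)
  = 1.3080 / 2.0900 = 0.626

standardized α = 0.626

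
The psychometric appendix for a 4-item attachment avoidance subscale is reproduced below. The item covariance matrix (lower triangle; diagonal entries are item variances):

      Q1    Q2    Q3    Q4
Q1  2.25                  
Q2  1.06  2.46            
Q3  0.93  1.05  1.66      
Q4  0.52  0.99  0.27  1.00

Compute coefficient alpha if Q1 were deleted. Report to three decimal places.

Remaining items: Q2, Q3, Q4 (k = 3).
Σσ²ᵢ = 2.46 + 1.66 + 1.00 = 5.12
Var(T) = 5.12 + 2 × 2.31 = 9.74
α (item deleted) = (3/2)·(1 − 5.12/9.74) = 0.711

coefficient alpha = 0.711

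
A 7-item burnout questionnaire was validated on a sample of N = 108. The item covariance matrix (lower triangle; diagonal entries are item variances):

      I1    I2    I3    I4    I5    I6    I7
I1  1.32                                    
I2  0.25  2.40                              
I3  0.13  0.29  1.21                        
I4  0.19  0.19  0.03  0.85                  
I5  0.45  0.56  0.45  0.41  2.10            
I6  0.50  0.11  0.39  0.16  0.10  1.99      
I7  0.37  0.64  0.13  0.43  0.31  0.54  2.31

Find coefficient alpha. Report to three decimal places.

coefficient alpha = 0.608

Σσ²ᵢ = 1.32 + 2.40 + 1.21 + 0.85 + 2.10 + 1.99 + 2.31 = 12.18
Σ_{i<j} σ_ij = 6.63
σ²_total = 12.18 + 2 × 6.63 = 25.44
α = (k/(k−1))·(1 − Σσ²ᵢ/σ²_total) = (7/6)·(1 − 12.18/25.44) = 0.608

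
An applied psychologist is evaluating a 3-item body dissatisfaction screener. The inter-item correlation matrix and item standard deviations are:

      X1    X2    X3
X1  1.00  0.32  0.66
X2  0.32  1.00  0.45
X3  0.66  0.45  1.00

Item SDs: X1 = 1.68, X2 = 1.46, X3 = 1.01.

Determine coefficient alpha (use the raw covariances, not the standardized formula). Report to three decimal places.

α = 0.693

Σσ²ᵢ = 1.68² + 1.46² + 1.01² = 5.9741
Covariances σ_ij = r_ij · s_i · s_j:
  σ(X1,X2) = 0.32 × 1.68 × 1.46 = 0.7849
  σ(X1,X3) = 0.66 × 1.68 × 1.01 = 1.1199
  σ(X2,X3) = 0.45 × 1.46 × 1.01 = 0.6636
σ²_T = Σσ²ᵢ + 2·Σσ_ij = 5.9741 + 2 × 2.5684 = 11.1109
α = (3/2)·(1 − 5.9741/11.1109) = 0.693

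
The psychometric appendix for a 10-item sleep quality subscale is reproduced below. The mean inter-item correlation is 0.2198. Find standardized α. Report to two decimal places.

α = 0.74

Standardized α = k·r̄ / (1 + (k−1)·r̄) = 10 × 0.2198 / (1 + 9 × 0.2198)
  = 2.1980 / 2.9782 = 0.74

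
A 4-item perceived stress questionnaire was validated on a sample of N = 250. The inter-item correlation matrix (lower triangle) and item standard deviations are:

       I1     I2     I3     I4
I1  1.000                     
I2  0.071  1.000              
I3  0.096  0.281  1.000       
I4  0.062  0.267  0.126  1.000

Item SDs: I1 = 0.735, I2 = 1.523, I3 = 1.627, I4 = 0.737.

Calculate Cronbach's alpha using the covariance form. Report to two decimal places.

Σσ²ᵢ = 0.735² + 1.523² + 1.627² + 0.737² = 6.0501
Covariances σ_ij = r_ij · s_i · s_j:
  σ(I1,I2) = 0.071 × 0.735 × 1.523 = 0.0795
  σ(I1,I3) = 0.096 × 0.735 × 1.627 = 0.1148
  σ(I1,I4) = 0.062 × 0.735 × 0.737 = 0.0336
  σ(I2,I3) = 0.281 × 1.523 × 1.627 = 0.6963
  σ(I2,I4) = 0.267 × 1.523 × 0.737 = 0.2997
  σ(I3,I4) = 0.126 × 1.627 × 0.737 = 0.1511
σ²_T = Σσ²ᵢ + 2·Σσ_ij = 6.0501 + 2 × 1.3750 = 8.8001
α = (4/3)·(1 − 6.0501/8.8001) = 0.42

α = 0.42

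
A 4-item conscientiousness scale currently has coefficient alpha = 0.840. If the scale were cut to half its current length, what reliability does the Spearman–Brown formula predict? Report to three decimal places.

Length factor m = 1/2
α' = m·α / (1 − (1−m)·α)
   = 1/2 × 0.840 / (1 − (1 − 1/2) × 0.840)
   = 0.4200 / 0.5800 = 0.724

predicted reliability = 0.724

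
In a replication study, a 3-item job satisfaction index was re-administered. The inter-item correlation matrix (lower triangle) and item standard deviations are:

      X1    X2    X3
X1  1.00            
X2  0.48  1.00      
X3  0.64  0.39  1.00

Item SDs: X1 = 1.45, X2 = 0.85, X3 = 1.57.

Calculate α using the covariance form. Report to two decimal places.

α = 0.74

Σσ²ᵢ = 1.45² + 0.85² + 1.57² = 5.2899
Covariances σ_ij = r_ij · s_i · s_j:
  σ(X1,X2) = 0.48 × 1.45 × 0.85 = 0.5916
  σ(X1,X3) = 0.64 × 1.45 × 1.57 = 1.4570
  σ(X2,X3) = 0.39 × 0.85 × 1.57 = 0.5205
σ²_T = Σσ²ᵢ + 2·Σσ_ij = 5.2899 + 2 × 2.5691 = 10.4281
α = (3/2)·(1 − 5.2899/10.4281) = 0.74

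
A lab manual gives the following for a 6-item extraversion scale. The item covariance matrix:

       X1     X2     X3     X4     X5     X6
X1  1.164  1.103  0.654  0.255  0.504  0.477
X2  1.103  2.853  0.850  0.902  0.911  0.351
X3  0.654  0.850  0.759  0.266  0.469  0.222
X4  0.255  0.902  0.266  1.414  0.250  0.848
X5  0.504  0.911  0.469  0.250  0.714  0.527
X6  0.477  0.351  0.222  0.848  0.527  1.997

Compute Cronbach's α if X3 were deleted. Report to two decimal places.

α = 0.75

Remaining items: X1, X2, X4, X5, X6 (k = 5).
ΣVar(i) = 1.164 + 2.853 + 1.414 + 0.714 + 1.997 = 8.142
Var(T) = 8.142 + 2 × 6.128 = 20.398
α (item deleted) = (5/4)·(1 − 8.142/20.398) = 0.75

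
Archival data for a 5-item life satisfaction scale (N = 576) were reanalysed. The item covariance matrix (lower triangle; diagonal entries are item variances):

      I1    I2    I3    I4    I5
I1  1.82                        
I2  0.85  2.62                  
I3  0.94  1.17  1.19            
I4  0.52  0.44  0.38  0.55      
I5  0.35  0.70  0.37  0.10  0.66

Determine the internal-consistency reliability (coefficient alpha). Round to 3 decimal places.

coefficient alpha = 0.787

ΣVar(i) = 1.82 + 2.62 + 1.19 + 0.55 + 0.66 = 6.84
Sum of the distinct covariances = 5.82
Var(T) = 6.84 + 2 × 5.82 = 18.48
α = (k/(k−1))·(1 − ΣVar(i)/Var(T)) = (5/4)·(1 − 6.84/18.48) = 0.787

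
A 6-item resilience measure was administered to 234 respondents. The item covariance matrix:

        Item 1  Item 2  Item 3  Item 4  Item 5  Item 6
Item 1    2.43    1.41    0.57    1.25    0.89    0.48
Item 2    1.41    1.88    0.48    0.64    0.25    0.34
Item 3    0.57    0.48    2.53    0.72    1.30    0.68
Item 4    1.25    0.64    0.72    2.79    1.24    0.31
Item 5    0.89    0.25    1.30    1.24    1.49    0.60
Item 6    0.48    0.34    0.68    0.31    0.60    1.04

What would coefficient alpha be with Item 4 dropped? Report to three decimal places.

Remaining items: Item 1, Item 2, Item 3, Item 5, Item 6 (k = 5).
sum of item variances = 2.43 + 1.88 + 2.53 + 1.49 + 1.04 = 9.37
σ²_total = 9.37 + 2 × 7.00 = 23.37
α (item deleted) = (5/4)·(1 − 9.37/23.37) = 0.749

coefficient alpha = 0.749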